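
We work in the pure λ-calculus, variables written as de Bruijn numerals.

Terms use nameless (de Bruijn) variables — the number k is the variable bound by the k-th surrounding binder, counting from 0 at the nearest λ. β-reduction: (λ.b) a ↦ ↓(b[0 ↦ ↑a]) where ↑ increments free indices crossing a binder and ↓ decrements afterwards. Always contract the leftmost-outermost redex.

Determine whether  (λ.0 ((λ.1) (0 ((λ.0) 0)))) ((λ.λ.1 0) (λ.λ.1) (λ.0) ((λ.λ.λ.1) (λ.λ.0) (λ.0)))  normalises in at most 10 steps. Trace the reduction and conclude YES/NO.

  start: (λ.0 ((λ.1) (0 ((λ.0) 0)))) ((λ.λ.1 0) (λ.λ.1) (λ.0) ((λ.λ.λ.1) (λ.λ.0) (λ.0)))
  [1] (λ.λ.1 0) (λ.λ.1) (λ.0) ((λ.λ.λ.1) (λ.λ.0) (λ.0)) ((λ.(λ.λ.1 0) (λ.λ.1) (λ.0) ((λ.λ.λ.1) (λ.λ.0) (λ.0))) ((λ.λ.1 0) (λ.λ.1) (λ.0) ((λ.λ.λ.1) (λ.λ.0) (λ.0)) ((λ.0) ((λ.λ.1 0) (λ.λ.1) (λ.0) ((λ.λ.λ.1) (λ.λ.0) (λ.0))))))
  [2] (λ.(λ.λ.1) 0) (λ.0) ((λ.λ.λ.1) (λ.λ.0) (λ.0)) ((λ.(λ.λ.1 0) (λ.λ.1) (λ.0) ((λ.λ.λ.1) (λ.λ.0) (λ.0))) ((λ.λ.1 0) (λ.λ.1) (λ.0) ((λ.λ.λ.1) (λ.λ.0) (λ.0)) ((λ.0) ((λ.λ.1 0) (λ.λ.1) (λ.0) ((λ.λ.λ.1) (λ.λ.0) (λ.0))))))
  [3] (λ.λ.1) (λ.0) ((λ.λ.λ.1) (λ.λ.0) (λ.0)) ((λ.(λ.λ.1 0) (λ.λ.1) (λ.0) ((λ.λ.λ.1) (λ.λ.0) (λ.0))) ((λ.λ.1 0) (λ.λ.1) (λ.0) ((λ.λ.λ.1) (λ.λ.0) (λ.0)) ((λ.0) ((λ.λ.1 0) (λ.λ.1) (λ.0) ((λ.λ.λ.1) (λ.λ.0) (λ.0))))))
  [4] (λ.λ.0) ((λ.λ.λ.1) (λ.λ.0) (λ.0)) ((λ.(λ.λ.1 0) (λ.λ.1) (λ.0) ((λ.λ.λ.1) (λ.λ.0) (λ.0))) ((λ.λ.1 0) (λ.λ.1) (λ.0) ((λ.λ.λ.1) (λ.λ.0) (λ.0)) ((λ.0) ((λ.λ.1 0) (λ.λ.1) (λ.0) ((λ.λ.λ.1) (λ.λ.0) (λ.0))))))
  [5] (λ.0) ((λ.(λ.λ.1 0) (λ.λ.1) (λ.0) ((λ.λ.λ.1) (λ.λ.0) (λ.0))) ((λ.λ.1 0) (λ.λ.1) (λ.0) ((λ.λ.λ.1) (λ.λ.0) (λ.0)) ((λ.0) ((λ.λ.1 0) (λ.λ.1) (λ.0) ((λ.λ.λ.1) (λ.λ.0) (λ.0))))))
  [6] (λ.(λ.λ.1 0) (λ.λ.1) (λ.0) ((λ.λ.λ.1) (λ.λ.0) (λ.0))) ((λ.λ.1 0) (λ.λ.1) (λ.0) ((λ.λ.λ.1) (λ.λ.0) (λ.0)) ((λ.0) ((λ.λ.1 0) (λ.λ.1) (λ.0) ((λ.λ.λ.1) (λ.λ.0) (λ.0)))))
  [7] (λ.λ.1 0) (λ.λ.1) (λ.0) ((λ.λ.λ.1) (λ.λ.0) (λ.0))
  [8] (λ.(λ.λ.1) 0) (λ.0) ((λ.λ.λ.1) (λ.λ.0) (λ.0))
  [9] (λ.λ.1) (λ.0) ((λ.λ.λ.1) (λ.λ.0) (λ.0))
  [10] (λ.λ.0) ((λ.λ.λ.1) (λ.λ.0) (λ.0))

Answer: NO — after 10 steps the term is (λ.λ.0) ((λ.λ.λ.1) (λ.λ.0) (λ.0)), not yet normal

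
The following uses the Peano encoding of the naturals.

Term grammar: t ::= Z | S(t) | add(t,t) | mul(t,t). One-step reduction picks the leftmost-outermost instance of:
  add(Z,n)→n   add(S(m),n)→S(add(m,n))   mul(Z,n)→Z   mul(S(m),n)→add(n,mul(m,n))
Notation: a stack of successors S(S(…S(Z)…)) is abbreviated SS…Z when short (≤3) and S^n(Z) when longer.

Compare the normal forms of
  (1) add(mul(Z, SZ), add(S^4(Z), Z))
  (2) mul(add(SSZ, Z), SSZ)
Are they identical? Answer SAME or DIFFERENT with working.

Term A:
  start: add(mul(Z, SZ), add(S^4(Z), Z))
  step 1: add(Z, add(S^4(Z), Z))
  step 2: add(S^4(Z), Z)
  step 3: S(add(SSSZ, Z))
  step 4: S(S(add(SSZ, Z)))
  step 5: S(S(S(add(SZ, Z))))
  step 6: S(S(S(S(add(Z, Z)))))
  step 7: S^4(Z)

Term B:
  start: mul(add(SSZ, Z), SSZ)
  step 1: mul(S(add(SZ, Z)), SSZ)
  step 2: add(SSZ, mul(add(SZ, Z), SSZ))
  step 3: S(add(SZ, mul(add(SZ, Z), SSZ)))
  step 4: S(S(add(Z, mul(add(SZ, Z), SSZ))))
  step 5: S(S(mul(add(SZ, Z), SSZ)))
  step 6: S(S(mul(S(add(Z, Z)), SSZ)))
  step 7: S(S(add(SSZ, mul(add(Z, Z), SSZ))))
  step 8: S(S(S(add(SZ, mul(add(Z, Z), SSZ)))))
  step 9: S(S(S(S(add(Z, mul(add(Z, Z), SSZ))))))
  step 10: S(S(S(S(mul(add(Z, Z), SSZ)))))
  step 11: S(S(S(S(mul(Z, SSZ)))))
  step 12: S^4(Z)

Answer: SAME — A ⇓ S^4(Z), B ⇓ S^4(Z)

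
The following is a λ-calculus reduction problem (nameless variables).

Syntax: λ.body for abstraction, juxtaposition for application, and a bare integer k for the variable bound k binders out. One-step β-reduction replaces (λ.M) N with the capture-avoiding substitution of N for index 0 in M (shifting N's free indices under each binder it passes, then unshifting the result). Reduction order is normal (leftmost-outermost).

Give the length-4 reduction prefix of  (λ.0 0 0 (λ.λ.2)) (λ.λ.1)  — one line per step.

Answer: after 4 steps: λ.λ.λ.λ.λ.1

Derivation:
  start: (λ.0 0 0 (λ.λ.2)) (λ.λ.1)
  →1  (λ.λ.1) (λ.λ.1) (λ.λ.1) (λ.λ.λ.λ.1)
  →2  (λ.λ.λ.1) (λ.λ.1) (λ.λ.λ.λ.1)
  →3  (λ.λ.1) (λ.λ.λ.λ.1)
  →4  λ.λ.λ.λ.λ.1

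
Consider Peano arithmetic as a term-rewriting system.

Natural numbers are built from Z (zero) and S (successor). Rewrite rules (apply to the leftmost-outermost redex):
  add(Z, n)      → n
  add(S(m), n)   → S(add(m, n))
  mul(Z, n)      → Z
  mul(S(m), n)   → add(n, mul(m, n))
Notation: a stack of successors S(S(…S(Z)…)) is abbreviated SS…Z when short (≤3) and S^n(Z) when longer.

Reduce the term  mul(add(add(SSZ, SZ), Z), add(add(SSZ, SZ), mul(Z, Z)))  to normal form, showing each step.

  start: mul(add(add(SSZ, SZ), Z), add(add(SSZ, SZ), mul(Z, Z)))
  step 1: mul(add(S(add(SZ, SZ)), Z), add(add(SSZ, SZ), mul(Z, Z)))
  step 2: mul(S(add(add(SZ, SZ), Z)), add(add(SSZ, SZ), mul(Z, Z)))
  step 3: add(add(add(SSZ, SZ), mul(Z, Z)), mul(add(add(SZ, SZ), Z), add(add(SSZ, SZ), mul(Z, Z))))
  step 4: add(add(S(add(SZ, SZ)), mul(Z, Z)), mul(add(add(SZ, SZ), Z), add(add(SSZ, SZ), mul(Z, Z))))
  step 5: add(S(add(add(SZ, SZ), mul(Z, Z))), mul(add(add(SZ, SZ), Z), add(add(SSZ, SZ), mul(Z, Z))))
  step 6: S(add(add(add(SZ, SZ), mul(Z, Z)), mul(add(add(SZ, SZ), Z), add(add(SSZ, SZ), mul(Z, Z)))))
  step 7: S(add(add(S(add(Z, SZ)), mul(Z, Z)), mul(add(add(SZ, SZ), Z), add(add(SSZ, SZ), mul(Z, Z)))))
  step 8: S(add(S(add(add(Z, SZ), mul(Z, Z))), mul(add(add(SZ, SZ), Z), add(add(SSZ, SZ), mul(Z, Z)))))
  step 9: S(S(add(add(add(Z, SZ), mul(Z, Z)), mul(add(add(SZ, SZ), Z), add(add(SSZ, SZ), mul(Z, Z))))))
  step 10: S(S(add(add(SZ, mul(Z, Z)), mul(add(add(SZ, SZ), Z), add(add(SSZ, SZ), mul(Z, Z))))))
  step 11: S(S(add(S(add(Z, mul(Z, Z))), mul(add(add(SZ, SZ), Z), add(add(SSZ, SZ), mul(Z, Z))))))
  step 12: S(S(S(add(add(Z, mul(Z, Z)), mul(add(add(SZ, SZ), Z), add(add(SSZ, SZ), mul(Z, Z)))))))
  step 13: S(S(S(add(mul(Z, Z), mul(add(add(SZ, SZ), Z), add(add(SSZ, SZ), mul(Z, Z)))))))
  step 14: S(S(S(add(Z, mul(add(add(SZ, SZ), Z), add(add(SSZ, SZ), mul(Z, Z)))))))
  step 15: S(S(S(mul(add(add(SZ, SZ), Z), add(add(SSZ, SZ), mul(Z, Z))))))
  step 16: S(S(S(mul(add(S(add(Z, SZ)), Z), add(add(SSZ, SZ), mul(Z, Z))))))
  step 17: S(S(S(mul(S(add(add(Z, SZ), Z)), add(add(SSZ, SZ), mul(Z, Z))))))
  step 18: S(S(S(add(add(add(SSZ, SZ), mul(Z, Z)), mul(add(add(Z, SZ), Z), add(add(SSZ, SZ), mul(Z, Z)))))))
  step 19: S(S(S(add(add(S(add(SZ, SZ)), mul(Z, Z)), mul(add(add(Z, SZ), Z), add(add(SSZ, SZ), mul(Z, Z)))))))
  step 20: S(S(S(add(S(add(add(SZ, SZ), mul(Z, Z))), mul(add(add(Z, SZ), Z), add(add(SSZ, SZ), mul(Z, Z)))))))
  step 21: S(S(S(S(add(add(add(SZ, SZ), mul(Z, Z)), mul(add(add(Z, SZ), Z), add(add(SSZ, SZ), mul(Z, Z))))))))
  step 22: S(S(S(S(add(add(S(add(Z, SZ)), mul(Z, Z)), mul(add(add(Z, SZ), Z), add(add(SSZ, SZ), mul(Z, Z))))))))
  step 23: S(S(S(S(add(S(add(add(Z, SZ), mul(Z, Z))), mul(add(add(Z, SZ), Z), add(add(SSZ, SZ), mul(Z, Z))))))))
  step 24: S(S(S(S(S(add(add(add(Z, SZ), mul(Z, Z)), mul(add(add(Z, SZ), Z), add(add(SSZ, SZ), mul(Z, Z)))))))))
  step 25: S(S(S(S(S(add(add(SZ, mul(Z, Z)), mul(add(add(Z, SZ), Z), add(add(SSZ, SZ), mul(Z, Z)))))))))
  step 26: S(S(S(S(S(add(S(add(Z, mul(Z, Z))), mul(add(add(Z, SZ), Z), add(add(SSZ, SZ), mul(Z, Z)))))))))
  step 27: S(S(S(S(S(S(add(add(Z, mul(Z, Z)), mul(add(add(Z, SZ), Z), add(add(SSZ, SZ), mul(Z, Z))))))))))
  step 28: S(S(S(S(S(S(add(mul(Z, Z), mul(add(add(Z, SZ), Z), add(add(SSZ, SZ), mul(Z, Z))))))))))
  step 29: S(S(S(S(S(S(add(Z, mul(add(add(Z, SZ), Z), add(add(SSZ, SZ), mul(Z, Z))))))))))
  step 30: S(S(S(S(S(S(mul(add(add(Z, SZ), Z), add(add(SSZ, SZ), mul(Z, Z)))))))))
  step 31: S(S(S(S(S(S(mul(add(SZ, Z), add(add(SSZ, SZ), mul(Z, Z)))))))))
  step 32: S(S(S(S(S(S(mul(S(add(Z, Z)), add(add(SSZ, SZ), mul(Z, Z)))))))))
  step 33: S(S(S(S(S(S(add(add(add(SSZ, SZ), mul(Z, Z)), mul(add(Z, Z), add(add(SSZ, SZ), mul(Z, Z))))))))))
  step 34: S(S(S(S(S(S(add(add(S(add(SZ, SZ)), mul(Z, Z)), mul(add(Z, Z), add(add(SSZ, SZ), mul(Z, Z))))))))))
  step 35: S(S(S(S(S(S(add(S(add(add(SZ, SZ), mul(Z, Z))), mul(add(Z, Z), add(add(SSZ, SZ), mul(Z, Z))))))))))
  step 36: S(S(S(S(S(S(S(add(add(add(SZ, SZ), mul(Z, Z)), mul(add(Z, Z), add(add(SSZ, SZ), mul(Z, Z)))))))))))
  step 37: S(S(S(S(S(S(S(add(add(S(add(Z, SZ)), mul(Z, Z)), mul(add(Z, Z), add(add(SSZ, SZ), mul(Z, Z)))))))))))
  step 38: S(S(S(S(S(S(S(add(S(add(add(Z, SZ), mul(Z, Z))), mul(add(Z, Z), add(add(SSZ, SZ), mul(Z, Z)))))))))))
  step 39: S(S(S(S(S(S(S(S(add(add(add(Z, SZ), mul(Z, Z)), mul(add(Z, Z), add(add(SSZ, SZ), mul(Z, Z))))))))))))
  step 40: S(S(S(S(S(S(S(S(add(add(SZ, mul(Z, Z)), mul(add(Z, Z), add(add(SSZ, SZ), mul(Z, Z))))))))))))
  step 41: S(S(S(S(S(S(S(S(add(S(add(Z, mul(Z, Z))), mul(add(Z, Z), add(add(SSZ, SZ), mul(Z, Z))))))))))))
  step 42: S(S(S(S(S(S(S(S(S(add(add(Z, mul(Z, Z)), mul(add(Z, Z), add(add(SSZ, SZ), mul(Z, Z)))))))))))))
  step 43: S(S(S(S(S(S(S(S(S(add(mul(Z, Z), mul(add(Z, Z), add(add(SSZ, SZ), mul(Z, Z)))))))))))))
  step 44: S(S(S(S(S(S(S(S(S(add(Z, mul(add(Z, Z), add(add(SSZ, SZ), mul(Z, Z)))))))))))))
  step 45: S(S(S(S(S(S(S(S(S(mul(add(Z, Z), add(add(SSZ, SZ), mul(Z, Z))))))))))))
  step 46: S(S(S(S(S(S(S(S(S(mul(Z, add(add(SSZ, SZ), mul(Z, Z))))))))))))
  step 47: S^9(Z)

Answer: normal form = S^9(Z)  (in 47 steps)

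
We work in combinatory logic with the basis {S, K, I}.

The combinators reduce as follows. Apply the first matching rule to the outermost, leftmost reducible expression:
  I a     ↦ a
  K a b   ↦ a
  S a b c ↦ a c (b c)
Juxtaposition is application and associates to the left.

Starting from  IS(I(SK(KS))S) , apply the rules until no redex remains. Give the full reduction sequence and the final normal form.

  start: IS(I(SK(KS))S)
  →1  S(I(SK(KS))S)
  →2  S(SK(KS)S)
  →3  S(KS(KSS))
  →4  SS

Answer: normal form = SS  (in 4 steps)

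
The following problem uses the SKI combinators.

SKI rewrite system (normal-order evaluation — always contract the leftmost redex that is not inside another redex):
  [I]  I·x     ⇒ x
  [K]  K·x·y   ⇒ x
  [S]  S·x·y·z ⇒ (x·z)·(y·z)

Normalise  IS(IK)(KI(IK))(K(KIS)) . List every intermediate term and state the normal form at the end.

  start: IS(IK)(KI(IK))(K(KIS))
  step 1: S(IK)(KI(IK))(K(KIS))
  step 2: IK(K(KIS))(KI(IK)(K(KIS)))
  step 3: K(K(KIS))(KI(IK)(K(KIS)))
  step 4: K(KIS)
  step 5: KI

Answer: normal form = KI  (in 5 steps)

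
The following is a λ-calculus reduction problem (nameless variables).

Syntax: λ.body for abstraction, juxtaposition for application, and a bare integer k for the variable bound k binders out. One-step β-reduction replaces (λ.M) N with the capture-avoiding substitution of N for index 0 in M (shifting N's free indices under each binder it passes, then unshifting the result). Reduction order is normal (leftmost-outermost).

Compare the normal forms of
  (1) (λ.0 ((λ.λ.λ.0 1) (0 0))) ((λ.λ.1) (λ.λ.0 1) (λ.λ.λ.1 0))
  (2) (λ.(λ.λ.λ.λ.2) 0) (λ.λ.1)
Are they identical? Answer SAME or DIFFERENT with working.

Term A:
  start: (λ.0 ((λ.λ.λ.0 1) (0 0))) ((λ.λ.1) (λ.λ.0 1) (λ.λ.λ.1 0))
  [1] (λ.λ.1) (λ.λ.0 1) (λ.λ.λ.1 0) ((λ.λ.λ.0 1) ((λ.λ.1) (λ.λ.0 1) (λ.λ.λ.1 0) ((λ.λ.1) (λ.λ.0 1) (λ.λ.λ.1 0))))
  [2] (λ.λ.λ.0 1) (λ.λ.λ.1 0) ((λ.λ.λ.0 1) ((λ.λ.1) (λ.λ.0 1) (λ.λ.λ.1 0) ((λ.λ.1) (λ.λ.0 1) (λ.λ.λ.1 0))))
  [3] (λ.λ.0 1) ((λ.λ.λ.0 1) ((λ.λ.1) (λ.λ.0 1) (λ.λ.λ.1 0) ((λ.λ.1) (λ.λ.0 1) (λ.λ.λ.1 0))))
  [4] λ.0 ((λ.λ.λ.0 1) ((λ.λ.1) (λ.λ.0 1) (λ.λ.λ.1 0) ((λ.λ.1) (λ.λ.0 1) (λ.λ.λ.1 0))))
  [5] λ.0 (λ.λ.0 1)

Term B:
  start: (λ.(λ.λ.λ.λ.2) 0) (λ.λ.1)
  [1] (λ.λ.λ.λ.2) (λ.λ.1)
  [2] λ.λ.λ.2

Answer: DIFFERENT — A ⇓ λ.0 (λ.λ.0 1), B ⇓ λ.λ.λ.2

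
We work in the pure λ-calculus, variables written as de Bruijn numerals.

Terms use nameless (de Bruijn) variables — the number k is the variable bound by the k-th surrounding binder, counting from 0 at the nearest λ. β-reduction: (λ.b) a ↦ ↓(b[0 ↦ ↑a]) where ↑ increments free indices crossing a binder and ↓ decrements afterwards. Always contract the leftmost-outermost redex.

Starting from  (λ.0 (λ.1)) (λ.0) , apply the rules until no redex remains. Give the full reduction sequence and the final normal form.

Answer: normal form = λ.λ.0  (in 2 steps)

Reduction:
  start: (λ.0 (λ.1)) (λ.0)
  step 1: (λ.0) (λ.λ.0)
  step 2: λ.λ.0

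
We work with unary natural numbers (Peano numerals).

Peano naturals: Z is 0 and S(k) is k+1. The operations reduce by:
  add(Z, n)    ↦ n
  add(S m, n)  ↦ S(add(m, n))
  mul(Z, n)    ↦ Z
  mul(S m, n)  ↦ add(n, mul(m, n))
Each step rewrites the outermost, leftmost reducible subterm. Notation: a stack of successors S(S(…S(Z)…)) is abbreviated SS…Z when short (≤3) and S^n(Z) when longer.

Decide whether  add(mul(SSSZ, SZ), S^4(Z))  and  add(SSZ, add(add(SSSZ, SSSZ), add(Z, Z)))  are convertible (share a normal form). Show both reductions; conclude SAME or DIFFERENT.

Answer: DIFFERENT — A ⇓ S^7(Z), B ⇓ S^8(Z)

Reduction:
Term A:
  start: add(mul(SSSZ, SZ), S^4(Z))
  step 1: add(add(SZ, mul(SSZ, SZ)), S^4(Z))
  step 2: add(S(add(Z, mul(SSZ, SZ))), S^4(Z))
  step 3: S(add(add(Z, mul(SSZ, SZ)), S^4(Z)))
  step 4: S(add(mul(SSZ, SZ), S^4(Z)))
  step 5: S(add(add(SZ, mul(SZ, SZ)), S^4(Z)))
  step 6: S(add(S(add(Z, mul(SZ, SZ))), S^4(Z)))
  step 7: S(S(add(add(Z, mul(SZ, SZ)), S^4(Z))))
  step 8: S(S(add(mul(SZ, SZ), S^4(Z))))
  step 9: S(S(add(add(SZ, mul(Z, SZ)), S^4(Z))))
  step 10: S(S(add(S(add(Z, mul(Z, SZ))), S^4(Z))))
  step 11: S(S(S(add(add(Z, mul(Z, SZ)), S^4(Z)))))
  step 12: S(S(S(add(mul(Z, SZ), S^4(Z)))))
  step 13: S(S(S(add(Z, S^4(Z)))))
  step 14: S^7(Z)

Term B:
  start: add(SSZ, add(add(SSSZ, SSSZ), add(Z, Z)))
  step 1: S(add(SZ, add(add(SSSZ, SSSZ), add(Z, Z))))
  step 2: S(S(add(Z, add(add(SSSZ, SSSZ), add(Z, Z)))))
  step 3: S(S(add(add(SSSZ, SSSZ), add(Z, Z))))
  step 4: S(S(add(S(add(SSZ, SSSZ)), add(Z, Z))))
  step 5: S(S(S(add(add(SSZ, SSSZ), add(Z, Z)))))
  step 6: S(S(S(add(S(add(SZ, SSSZ)), add(Z, Z)))))
  step 7: S(S(S(S(add(add(SZ, SSSZ), add(Z, Z))))))
  step 8: S(S(S(S(add(S(add(Z, SSSZ)), add(Z, Z))))))
  step 9: S(S(S(S(S(add(add(Z, SSSZ), add(Z, Z)))))))
  step 10: S(S(S(S(S(add(SSSZ, add(Z, Z)))))))
  step 11: S(S(S(S(S(S(add(SSZ, add(Z, Z))))))))
  step 12: S(S(S(S(S(S(S(add(SZ, add(Z, Z)))))))))
  step 13: S(S(S(S(S(S(S(S(add(Z, add(Z, Z))))))))))
  step 14: S(S(S(S(S(S(S(S(add(Z, Z)))))))))
  step 15: S^8(Z)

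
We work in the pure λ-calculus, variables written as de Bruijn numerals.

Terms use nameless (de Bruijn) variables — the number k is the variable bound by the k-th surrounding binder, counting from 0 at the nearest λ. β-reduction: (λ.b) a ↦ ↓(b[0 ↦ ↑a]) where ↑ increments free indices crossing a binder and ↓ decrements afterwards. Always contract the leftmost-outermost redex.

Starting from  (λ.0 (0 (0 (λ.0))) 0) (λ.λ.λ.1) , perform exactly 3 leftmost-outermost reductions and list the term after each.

  start: (λ.0 (0 (0 (λ.0))) 0) (λ.λ.λ.1)
  →1  (λ.λ.λ.1) ((λ.λ.λ.1) ((λ.λ.λ.1) (λ.0))) (λ.λ.λ.1)
  →2  (λ.λ.1) (λ.λ.λ.1)
  →3  λ.λ.λ.λ.1

Answer: after 3 steps: λ.λ.λ.λ.1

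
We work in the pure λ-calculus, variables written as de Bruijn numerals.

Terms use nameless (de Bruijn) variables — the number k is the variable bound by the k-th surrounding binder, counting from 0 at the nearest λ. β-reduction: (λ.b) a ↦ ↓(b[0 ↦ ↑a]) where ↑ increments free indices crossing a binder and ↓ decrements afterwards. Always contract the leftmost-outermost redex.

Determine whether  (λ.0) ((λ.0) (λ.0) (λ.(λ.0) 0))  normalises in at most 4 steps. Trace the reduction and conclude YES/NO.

Answer: YES — reaches normal form λ.0 in 4 ≤ 4 steps

Reduction:
  start: (λ.0) ((λ.0) (λ.0) (λ.(λ.0) 0))
  [1] (λ.0) (λ.0) (λ.(λ.0) 0)
  [2] (λ.0) (λ.(λ.0) 0)
  [3] λ.(λ.0) 0
  [4] λ.0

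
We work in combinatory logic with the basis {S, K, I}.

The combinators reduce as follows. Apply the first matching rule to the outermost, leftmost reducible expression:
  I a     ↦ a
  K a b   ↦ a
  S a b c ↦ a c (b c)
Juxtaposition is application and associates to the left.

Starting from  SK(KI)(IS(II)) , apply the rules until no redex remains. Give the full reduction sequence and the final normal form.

Answer: normal form = SI  (in 4 steps)

Working:
  start: SK(KI)(IS(II))
  step 1: K(IS(II))(KI(IS(II)))
  step 2: IS(II)
  step 3: S(II)
  step 4: SI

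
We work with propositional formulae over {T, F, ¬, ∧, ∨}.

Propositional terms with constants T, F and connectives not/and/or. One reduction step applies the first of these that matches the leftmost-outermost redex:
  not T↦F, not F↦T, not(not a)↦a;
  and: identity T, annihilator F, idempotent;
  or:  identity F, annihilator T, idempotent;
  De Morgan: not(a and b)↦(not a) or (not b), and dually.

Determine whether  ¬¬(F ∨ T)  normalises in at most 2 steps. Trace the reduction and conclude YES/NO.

Answer: YES — reaches normal form T in 2 ≤ 2 steps

Reduction:
  start: ¬¬(F ∨ T)
  →1  F ∨ T
  →2  T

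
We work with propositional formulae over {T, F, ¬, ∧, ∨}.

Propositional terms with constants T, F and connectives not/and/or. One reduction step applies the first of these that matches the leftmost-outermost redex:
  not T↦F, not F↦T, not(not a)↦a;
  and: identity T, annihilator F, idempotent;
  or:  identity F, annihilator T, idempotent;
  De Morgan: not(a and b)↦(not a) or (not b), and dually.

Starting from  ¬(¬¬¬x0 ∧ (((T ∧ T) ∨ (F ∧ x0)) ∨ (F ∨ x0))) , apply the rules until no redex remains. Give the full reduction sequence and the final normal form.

Answer: normal form = x0  (in 11 steps)

Working:
  start: ¬(¬¬¬x0 ∧ (((T ∧ T) ∨ (F ∧ x0)) ∨ (F ∨ x0)))
  →1  ¬¬¬¬x0 ∨ ¬(((T ∧ T) ∨ (F ∧ x0)) ∨ (F ∨ x0))
  →2  ¬¬x0 ∨ ¬(((T ∧ T) ∨ (F ∧ x0)) ∨ (F ∨ x0))
  →3  x0 ∨ ¬(((T ∧ T) ∨ (F ∧ x0)) ∨ (F ∨ x0))
  →4  x0 ∨ (¬((T ∧ T) ∨ (F ∧ x0)) ∧ ¬(F ∨ x0))
  →5  x0 ∨ ((¬(T ∧ T) ∧ ¬(F ∧ x0)) ∧ ¬(F ∨ x0))
  →6  x0 ∨ (((¬T ∨ ¬T) ∧ ¬(F ∧ x0)) ∧ ¬(F ∨ x0))
  →7  x0 ∨ ((¬T ∧ ¬(F ∧ x0)) ∧ ¬(F ∨ x0))
  →8  x0 ∨ ((F ∧ ¬(F ∧ x0)) ∧ ¬(F ∨ x0))
  →9  x0 ∨ (F ∧ ¬(F ∨ x0))
  →10  x0 ∨ F
  →11  x0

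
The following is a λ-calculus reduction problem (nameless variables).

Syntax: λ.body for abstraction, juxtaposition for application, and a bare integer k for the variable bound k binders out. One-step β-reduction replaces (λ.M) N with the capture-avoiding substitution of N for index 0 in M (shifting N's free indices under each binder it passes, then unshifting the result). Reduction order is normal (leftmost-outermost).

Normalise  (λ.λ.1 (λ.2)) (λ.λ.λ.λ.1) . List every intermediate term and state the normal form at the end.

  start: (λ.λ.1 (λ.2)) (λ.λ.λ.λ.1)
  [1] λ.(λ.λ.λ.λ.1) (λ.λ.λ.λ.λ.1)
  [2] λ.λ.λ.λ.1

Answer: normal form = λ.λ.λ.λ.1  (in 2 steps)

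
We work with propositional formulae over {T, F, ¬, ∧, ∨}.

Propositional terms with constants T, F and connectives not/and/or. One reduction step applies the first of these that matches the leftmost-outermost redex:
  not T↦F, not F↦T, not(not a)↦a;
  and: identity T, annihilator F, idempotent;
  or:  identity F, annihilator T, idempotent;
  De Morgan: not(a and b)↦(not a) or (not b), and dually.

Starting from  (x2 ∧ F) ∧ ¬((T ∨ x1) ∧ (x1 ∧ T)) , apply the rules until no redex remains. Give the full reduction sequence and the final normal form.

Answer: normal form = F  (in 2 steps)

Derivation:
  start: (x2 ∧ F) ∧ ¬((T ∨ x1) ∧ (x1 ∧ T))
  [1] F ∧ ¬((T ∨ x1) ∧ (x1 ∧ T))
  [2] F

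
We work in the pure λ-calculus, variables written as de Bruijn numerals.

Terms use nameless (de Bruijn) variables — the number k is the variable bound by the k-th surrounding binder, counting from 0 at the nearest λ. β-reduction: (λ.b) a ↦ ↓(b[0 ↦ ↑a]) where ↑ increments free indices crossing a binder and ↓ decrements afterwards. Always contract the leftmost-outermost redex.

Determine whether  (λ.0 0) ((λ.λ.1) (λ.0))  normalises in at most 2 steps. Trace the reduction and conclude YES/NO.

Answer: NO — after 2 steps the term is (λ.λ.0) ((λ.λ.1) (λ.0)), not yet normal

Working:
  start: (λ.0 0) ((λ.λ.1) (λ.0))
  step 1: (λ.λ.1) (λ.0) ((λ.λ.1) (λ.0))
  step 2: (λ.λ.0) ((λ.λ.1) (λ.0))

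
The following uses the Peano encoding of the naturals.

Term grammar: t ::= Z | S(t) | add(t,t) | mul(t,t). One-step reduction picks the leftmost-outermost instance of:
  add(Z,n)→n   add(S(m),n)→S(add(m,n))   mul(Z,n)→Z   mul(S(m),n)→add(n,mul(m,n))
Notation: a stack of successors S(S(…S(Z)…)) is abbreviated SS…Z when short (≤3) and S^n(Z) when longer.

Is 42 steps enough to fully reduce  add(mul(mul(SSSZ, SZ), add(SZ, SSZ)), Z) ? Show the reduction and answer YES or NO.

  start: add(mul(mul(SSSZ, SZ), add(SZ, SSZ)), Z)
  [1] add(mul(add(SZ, mul(SSZ, SZ)), add(SZ, SSZ)), Z)
  [2] add(mul(S(add(Z, mul(SSZ, SZ))), add(SZ, SSZ)), Z)
  [3] add(add(add(SZ, SSZ), mul(add(Z, mul(SSZ, SZ)), add(SZ, SSZ))), Z)
  [4] add(add(S(add(Z, SSZ)), mul(add(Z, mul(SSZ, SZ)), add(SZ, SSZ))), Z)
  [5] add(S(add(add(Z, SSZ), mul(add(Z, mul(SSZ, SZ)), add(SZ, SSZ)))), Z)
  [6] S(add(add(add(Z, SSZ), mul(add(Z, mul(SSZ, SZ)), add(SZ, SSZ))), Z))
  [7] S(add(add(SSZ, mul(add(Z, mul(SSZ, SZ)), add(SZ, SSZ))), Z))
  [8] S(add(S(add(SZ, mul(add(Z, mul(SSZ, SZ)), add(SZ, SSZ)))), Z))
  [9] S(S(add(add(SZ, mul(add(Z, mul(SSZ, SZ)), add(SZ, SSZ))), Z)))
  [10] S(S(add(S(add(Z, mul(add(Z, mul(SSZ, SZ)), add(SZ, SSZ)))), Z)))
  [11] S(S(S(add(add(Z, mul(add(Z, mul(SSZ, SZ)), add(SZ, SSZ))), Z))))
  [12] S(S(S(add(mul(add(Z, mul(SSZ, SZ)), add(SZ, SSZ)), Z))))
  [13] S(S(S(add(mul(mul(SSZ, SZ), add(SZ, SSZ)), Z))))
  [14] S(S(S(add(mul(add(SZ, mul(SZ, SZ)), add(SZ, SSZ)), Z))))
  [15] S(S(S(add(mul(S(add(Z, mul(SZ, SZ))), add(SZ, SSZ)), Z))))
  [16] S(S(S(add(add(add(SZ, SSZ), mul(add(Z, mul(SZ, SZ)), add(SZ, SSZ))), Z))))
  [17] S(S(S(add(add(S(add(Z, SSZ)), mul(add(Z, mul(SZ, SZ)), add(SZ, SSZ))), Z))))
  [18] S(S(S(add(S(add(add(Z, SSZ), mul(add(Z, mul(SZ, SZ)), add(SZ, SSZ)))), Z))))
  [19] S(S(S(S(add(add(add(Z, SSZ), mul(add(Z, mul(SZ, SZ)), add(SZ, SSZ))), Z)))))
  [20] S(S(S(S(add(add(SSZ, mul(add(Z, mul(SZ, SZ)), add(SZ, SSZ))), Z)))))
  [21] S(S(S(S(add(S(add(SZ, mul(add(Z, mul(SZ, SZ)), add(SZ, SSZ)))), Z)))))
  [22] S(S(S(S(S(add(add(SZ, mul(add(Z, mul(SZ, SZ)), add(SZ, SSZ))), Z))))))
  [23] S(S(S(S(S(add(S(add(Z, mul(add(Z, mul(SZ, SZ)), add(SZ, SSZ)))), Z))))))
  [24] S(S(S(S(S(S(add(add(Z, mul(add(Z, mul(SZ, SZ)), add(SZ, SSZ))), Z)))))))
  [25] S(S(S(S(S(S(add(mul(add(Z, mul(SZ, SZ)), add(SZ, SSZ)), Z)))))))
  [26] S(S(S(S(S(S(add(mul(mul(SZ, SZ), add(SZ, SSZ)), Z)))))))
  [27] S(S(S(S(S(S(add(mul(add(SZ, mul(Z, SZ)), add(SZ, SSZ)), Z)))))))
  [28] S(S(S(S(S(S(add(mul(S(add(Z, mul(Z, SZ))), add(SZ, SSZ)), Z)))))))
  [29] S(S(S(S(S(S(add(add(add(SZ, SSZ), mul(add(Z, mul(Z, SZ)), add(SZ, SSZ))), Z)))))))
  [30] S(S(S(S(S(S(add(add(S(add(Z, SSZ)), mul(add(Z, mul(Z, SZ)), add(SZ, SSZ))), Z)))))))
  [31] S(S(S(S(S(S(add(S(add(add(Z, SSZ), mul(add(Z, mul(Z, SZ)), add(SZ, SSZ)))), Z)))))))
  [32] S(S(S(S(S(S(S(add(add(add(Z, SSZ), mul(add(Z, mul(Z, SZ)), add(SZ, SSZ))), Z))))))))
  [33] S(S(S(S(S(S(S(add(add(SSZ, mul(add(Z, mul(Z, SZ)), add(SZ, SSZ))), Z))))))))
  [34] S(S(S(S(S(S(S(add(S(add(SZ, mul(add(Z, mul(Z, SZ)), add(SZ, SSZ)))), Z))))))))
  [35] S(S(S(S(S(S(S(S(add(add(SZ, mul(add(Z, mul(Z, SZ)), add(SZ, SSZ))), Z)))))))))
  [36] S(S(S(S(S(S(S(S(add(S(add(Z, mul(add(Z, mul(Z, SZ)), add(SZ, SSZ)))), Z)))))))))
  [37] S(S(S(S(S(S(S(S(S(add(add(Z, mul(add(Z, mul(Z, SZ)), add(SZ, SSZ))), Z))))))))))
  [38] S(S(S(S(S(S(S(S(S(add(mul(add(Z, mul(Z, SZ)), add(SZ, SSZ)), Z))))))))))
  [39] S(S(S(S(S(S(S(S(S(add(mul(mul(Z, SZ), add(SZ, SSZ)), Z))))))))))
  [40] S(S(S(S(S(S(S(S(S(add(mul(Z, add(SZ, SSZ)), Z))))))))))
  [41] S(S(S(S(S(S(S(S(S(add(Z, Z))))))))))
  [42] S^9(Z)

Answer: YES — reaches normal form S^9(Z) in 42 ≤ 42 steps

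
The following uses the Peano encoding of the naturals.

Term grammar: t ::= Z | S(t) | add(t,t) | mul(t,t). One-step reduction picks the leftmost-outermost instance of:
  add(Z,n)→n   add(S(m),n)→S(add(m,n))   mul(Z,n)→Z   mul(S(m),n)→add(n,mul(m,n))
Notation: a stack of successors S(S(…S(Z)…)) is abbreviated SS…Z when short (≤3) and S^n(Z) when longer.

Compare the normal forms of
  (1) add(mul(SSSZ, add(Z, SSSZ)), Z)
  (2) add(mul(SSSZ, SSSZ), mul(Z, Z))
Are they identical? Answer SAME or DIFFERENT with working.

Term A:
  start: add(mul(SSSZ, add(Z, SSSZ)), Z)
  →1  add(add(add(Z, SSSZ), mul(SSZ, add(Z, SSSZ))), Z)
  →2  add(add(SSSZ, mul(SSZ, add(Z, SSSZ))), Z)
  →3  add(S(add(SSZ, mul(SSZ, add(Z, SSSZ)))), Z)
  →4  S(add(add(SSZ, mul(SSZ, add(Z, SSSZ))), Z))
  →5  S(add(S(add(SZ, mul(SSZ, add(Z, SSSZ)))), Z))
  →6  S(S(add(add(SZ, mul(SSZ, add(Z, SSSZ))), Z)))
  →7  S(S(add(S(add(Z, mul(SSZ, add(Z, SSSZ)))), Z)))
  →8  S(S(S(add(add(Z, mul(SSZ, add(Z, SSSZ))), Z))))
  →9  S(S(S(add(mul(SSZ, add(Z, SSSZ)), Z))))
  →10  S(S(S(add(add(add(Z, SSSZ), mul(SZ, add(Z, SSSZ))), Z))))
  →11  S(S(S(add(add(SSSZ, mul(SZ, add(Z, SSSZ))), Z))))
  →12  S(S(S(add(S(add(SSZ, mul(SZ, add(Z, SSSZ)))), Z))))
  →13  S(S(S(S(add(add(SSZ, mul(SZ, add(Z, SSSZ))), Z)))))
  →14  S(S(S(S(add(S(add(SZ, mul(SZ, add(Z, SSSZ)))), Z)))))
  →15  S(S(S(S(S(add(add(SZ, mul(SZ, add(Z, SSSZ))), Z))))))
  →16  S(S(S(S(S(add(S(add(Z, mul(SZ, add(Z, SSSZ)))), Z))))))
  →17  S(S(S(S(S(S(add(add(Z, mul(SZ, add(Z, SSSZ))), Z)))))))
  →18  S(S(S(S(S(S(add(mul(SZ, add(Z, SSSZ)), Z)))))))
  →19  S(S(S(S(S(S(add(add(add(Z, SSSZ), mul(Z, add(Z, SSSZ))), Z)))))))
  →20  S(S(S(S(S(S(add(add(SSSZ, mul(Z, add(Z, SSSZ))), Z)))))))
  →21  S(S(S(S(S(S(add(S(add(SSZ, mul(Z, add(Z, SSSZ)))), Z)))))))
  →22  S(S(S(S(S(S(S(add(add(SSZ, mul(Z, add(Z, SSSZ))), Z))))))))
  →23  S(S(S(S(S(S(S(add(S(add(SZ, mul(Z, add(Z, SSSZ)))), Z))))))))
  →24  S(S(S(S(S(S(S(S(add(add(SZ, mul(Z, add(Z, SSSZ))), Z)))))))))
  →25  S(S(S(S(S(S(S(S(add(S(add(Z, mul(Z, add(Z, SSSZ)))), Z)))))))))
  →26  S(S(S(S(S(S(S(S(S(add(add(Z, mul(Z, add(Z, SSSZ))), Z))))))))))
  →27  S(S(S(S(S(S(S(S(S(add(mul(Z, add(Z, SSSZ)), Z))))))))))
  →28  S(S(S(S(S(S(S(S(S(add(Z, Z))))))))))
  →29  S^9(Z)

Term B:
  start: add(mul(SSSZ, SSSZ), mul(Z, Z))
  →1  add(add(SSSZ, mul(SSZ, SSSZ)), mul(Z, Z))
  →2  add(S(add(SSZ, mul(SSZ, SSSZ))), mul(Z, Z))
  →3  S(add(add(SSZ, mul(SSZ, SSSZ)), mul(Z, Z)))
  →4  S(add(S(add(SZ, mul(SSZ, SSSZ))), mul(Z, Z)))
  →5  S(S(add(add(SZ, mul(SSZ, SSSZ)), mul(Z, Z))))
  →6  S(S(add(S(add(Z, mul(SSZ, SSSZ))), mul(Z, Z))))
  →7  S(S(S(add(add(Z, mul(SSZ, SSSZ)), mul(Z, Z)))))
  →8  S(S(S(add(mul(SSZ, SSSZ), mul(Z, Z)))))
  →9  S(S(S(add(add(SSSZ, mul(SZ, SSSZ)), mul(Z, Z)))))
  →10  S(S(S(add(S(add(SSZ, mul(SZ, SSSZ))), mul(Z, Z)))))
  →11  S(S(S(S(add(add(SSZ, mul(SZ, SSSZ)), mul(Z, Z))))))
  →12  S(S(S(S(add(S(add(SZ, mul(SZ, SSSZ))), mul(Z, Z))))))
  →13  S(S(S(S(S(add(add(SZ, mul(SZ, SSSZ)), mul(Z, Z)))))))
  →14  S(S(S(S(S(add(S(add(Z, mul(SZ, SSSZ))), mul(Z, Z)))))))
  →15  S(S(S(S(S(S(add(add(Z, mul(SZ, SSSZ)), mul(Z, Z))))))))
  →16  S(S(S(S(S(S(add(mul(SZ, SSSZ), mul(Z, Z))))))))
  →17  S(S(S(S(S(S(add(add(SSSZ, mul(Z, SSSZ)), mul(Z, Z))))))))
  →18  S(S(S(S(S(S(add(S(add(SSZ, mul(Z, SSSZ))), mul(Z, Z))))))))
  →19  S(S(S(S(S(S(S(add(add(SSZ, mul(Z, SSSZ)), mul(Z, Z)))))))))
  →20  S(S(S(S(S(S(S(add(S(add(SZ, mul(Z, SSSZ))), mul(Z, Z)))))))))
  →21  S(S(S(S(S(S(S(S(add(add(SZ, mul(Z, SSSZ)), mul(Z, Z))))))))))
  →22  S(S(S(S(S(S(S(S(add(S(add(Z, mul(Z, SSSZ))), mul(Z, Z))))))))))
  →23  S(S(S(S(S(S(S(S(S(add(add(Z, mul(Z, SSSZ)), mul(Z, Z)))))))))))
  →24  S(S(S(S(S(S(S(S(S(add(mul(Z, SSSZ), mul(Z, Z)))))))))))
  →25  S(S(S(S(S(S(S(S(S(add(Z, mul(Z, Z)))))))))))
  →26  S(S(S(S(S(S(S(S(S(mul(Z, Z))))))))))
  →27  S^9(Z)

Answer: SAME — A ⇓ S^9(Z), B ⇓ S^9(Z)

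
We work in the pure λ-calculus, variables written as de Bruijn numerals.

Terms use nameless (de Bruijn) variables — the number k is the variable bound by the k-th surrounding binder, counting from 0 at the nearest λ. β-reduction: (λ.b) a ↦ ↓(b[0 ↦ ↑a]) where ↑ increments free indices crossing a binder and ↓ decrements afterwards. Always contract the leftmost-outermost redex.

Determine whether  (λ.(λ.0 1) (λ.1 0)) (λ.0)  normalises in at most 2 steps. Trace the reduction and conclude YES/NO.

  start: (λ.(λ.0 1) (λ.1 0)) (λ.0)
  [1] (λ.0 (λ.0)) (λ.(λ.0) 0)
  [2] (λ.(λ.0) 0) (λ.0)

Answer: NO — after 2 steps the term is (λ.(λ.0) 0) (λ.0), not yet normal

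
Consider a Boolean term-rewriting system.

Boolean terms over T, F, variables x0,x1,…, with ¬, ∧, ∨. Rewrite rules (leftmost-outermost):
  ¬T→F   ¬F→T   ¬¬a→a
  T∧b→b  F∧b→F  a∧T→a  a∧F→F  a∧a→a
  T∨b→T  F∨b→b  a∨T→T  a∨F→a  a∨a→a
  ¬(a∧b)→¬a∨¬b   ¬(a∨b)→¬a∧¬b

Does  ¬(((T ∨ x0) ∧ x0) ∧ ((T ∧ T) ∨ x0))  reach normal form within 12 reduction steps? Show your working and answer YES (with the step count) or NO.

Answer: YES — reaches normal form ¬x0 in 12 ≤ 12 steps

Reduction:
  start: ¬(((T ∨ x0) ∧ x0) ∧ ((T ∧ T) ∨ x0))
  step 1: ¬((T ∨ x0) ∧ x0) ∨ ¬((T ∧ T) ∨ x0)
  step 2: (¬(T ∨ x0) ∨ ¬x0) ∨ ¬((T ∧ T) ∨ x0)
  step 3: ((¬T ∧ ¬x0) ∨ ¬x0) ∨ ¬((T ∧ T) ∨ x0)
  step 4: ((F ∧ ¬x0) ∨ ¬x0) ∨ ¬((T ∧ T) ∨ x0)
  step 5: (F ∨ ¬x0) ∨ ¬((T ∧ T) ∨ x0)
  step 6: ¬x0 ∨ ¬((T ∧ T) ∨ x0)
  step 7: ¬x0 ∨ (¬(T ∧ T) ∧ ¬x0)
  step 8: ¬x0 ∨ ((¬T ∨ ¬T) ∧ ¬x0)
  step 9: ¬x0 ∨ (¬T ∧ ¬x0)
  step 10: ¬x0 ∨ (F ∧ ¬x0)
  step 11: ¬x0 ∨ F
  step 12: ¬x0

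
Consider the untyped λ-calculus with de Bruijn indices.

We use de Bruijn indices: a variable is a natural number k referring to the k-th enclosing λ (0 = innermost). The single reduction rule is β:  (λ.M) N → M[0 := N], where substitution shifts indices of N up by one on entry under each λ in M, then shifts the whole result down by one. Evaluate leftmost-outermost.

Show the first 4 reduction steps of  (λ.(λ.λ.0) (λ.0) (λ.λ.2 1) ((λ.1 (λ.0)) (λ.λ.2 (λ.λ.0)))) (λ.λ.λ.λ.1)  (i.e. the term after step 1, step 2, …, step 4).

Answer: after 4 steps: λ.(λ.λ.λ.λ.1) ((λ.(λ.λ.λ.λ.1) (λ.0)) (λ.λ.(λ.λ.λ.λ.1) (λ.λ.0)))

Derivation:
  start: (λ.(λ.λ.0) (λ.0) (λ.λ.2 1) ((λ.1 (λ.0)) (λ.λ.2 (λ.λ.0)))) (λ.λ.λ.λ.1)
  →1  (λ.λ.0) (λ.0) (λ.λ.(λ.λ.λ.λ.1) 1) ((λ.(λ.λ.λ.λ.1) (λ.0)) (λ.λ.(λ.λ.λ.λ.1) (λ.λ.0)))
  →2  (λ.0) (λ.λ.(λ.λ.λ.λ.1) 1) ((λ.(λ.λ.λ.λ.1) (λ.0)) (λ.λ.(λ.λ.λ.λ.1) (λ.λ.0)))
  →3  (λ.λ.(λ.λ.λ.λ.1) 1) ((λ.(λ.λ.λ.λ.1) (λ.0)) (λ.λ.(λ.λ.λ.λ.1) (λ.λ.0)))
  →4  λ.(λ.λ.λ.λ.1) ((λ.(λ.λ.λ.λ.1) (λ.0)) (λ.λ.(λ.λ.λ.λ.1) (λ.λ.0)))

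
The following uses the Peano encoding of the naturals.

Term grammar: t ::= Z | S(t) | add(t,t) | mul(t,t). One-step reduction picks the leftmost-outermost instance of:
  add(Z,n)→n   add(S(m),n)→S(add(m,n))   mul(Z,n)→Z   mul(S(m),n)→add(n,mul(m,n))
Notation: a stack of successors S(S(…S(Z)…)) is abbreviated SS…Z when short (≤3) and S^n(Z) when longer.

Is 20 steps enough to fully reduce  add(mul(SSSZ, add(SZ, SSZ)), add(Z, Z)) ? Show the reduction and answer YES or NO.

  start: add(mul(SSSZ, add(SZ, SSZ)), add(Z, Z))
  [1] add(add(add(SZ, SSZ), mul(SSZ, add(SZ, SSZ))), add(Z, Z))
  [2] add(add(S(add(Z, SSZ)), mul(SSZ, add(SZ, SSZ))), add(Z, Z))
  [3] add(S(add(add(Z, SSZ), mul(SSZ, add(SZ, SSZ)))), add(Z, Z))
  [4] S(add(add(add(Z, SSZ), mul(SSZ, add(SZ, SSZ))), add(Z, Z)))
  [5] S(add(add(SSZ, mul(SSZ, add(SZ, SSZ))), add(Z, Z)))
  [6] S(add(S(add(SZ, mul(SSZ, add(SZ, SSZ)))), add(Z, Z)))
  [7] S(S(add(add(SZ, mul(SSZ, add(SZ, SSZ))), add(Z, Z))))
  [8] S(S(add(S(add(Z, mul(SSZ, add(SZ, SSZ)))), add(Z, Z))))
  [9] S(S(S(add(add(Z, mul(SSZ, add(SZ, SSZ))), add(Z, Z)))))
  [10] S(S(S(add(mul(SSZ, add(SZ, SSZ)), add(Z, Z)))))
  [11] S(S(S(add(add(add(SZ, SSZ), mul(SZ, add(SZ, SSZ))), add(Z, Z)))))
  [12] S(S(S(add(add(S(add(Z, SSZ)), mul(SZ, add(SZ, SSZ))), add(Z, Z)))))
  [13] S(S(S(add(S(add(add(Z, SSZ), mul(SZ, add(SZ, SSZ)))), add(Z, Z)))))
  [14] S(S(S(S(add(add(add(Z, SSZ), mul(SZ, add(SZ, SSZ))), add(Z, Z))))))
  [15] S(S(S(S(add(add(SSZ, mul(SZ, add(SZ, SSZ))), add(Z, Z))))))
  [16] S(S(S(S(add(S(add(SZ, mul(SZ, add(SZ, SSZ)))), add(Z, Z))))))
  [17] S(S(S(S(S(add(add(SZ, mul(SZ, add(SZ, SSZ))), add(Z, Z)))))))
  [18] S(S(S(S(S(add(S(add(Z, mul(SZ, add(SZ, SSZ)))), add(Z, Z)))))))
  [19] S(S(S(S(S(S(add(add(Z, mul(SZ, add(SZ, SSZ))), add(Z, Z))))))))
  [20] S(S(S(S(S(S(add(mul(SZ, add(SZ, SSZ)), add(Z, Z))))))))

Answer: NO — after 20 steps the term is S(S(S(S(S(S(add(mul(SZ, add(SZ, SSZ)), add(Z, Z)))))))), not yet normal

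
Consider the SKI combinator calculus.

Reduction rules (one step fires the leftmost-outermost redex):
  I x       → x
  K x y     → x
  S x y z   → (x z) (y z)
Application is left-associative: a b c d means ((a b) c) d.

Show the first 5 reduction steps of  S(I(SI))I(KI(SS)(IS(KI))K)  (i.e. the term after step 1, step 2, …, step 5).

  start: S(I(SI))I(KI(SS)(IS(KI))K)
  step 1: I(SI)(KI(SS)(IS(KI))K)(I(KI(SS)(IS(KI))K))
  step 2: SI(KI(SS)(IS(KI))K)(I(KI(SS)(IS(KI))K))
  step 3: I(I(KI(SS)(IS(KI))K))(KI(SS)(IS(KI))K(I(KI(SS)(IS(KI))K)))
  step 4: I(KI(SS)(IS(KI))K)(KI(SS)(IS(KI))K(I(KI(SS)(IS(KI))K)))
  step 5: KI(SS)(IS(KI))K(KI(SS)(IS(KI))K(I(KI(SS)(IS(KI))K)))

Answer: after 5 steps: KI(SS)(IS(KI))K(KI(SS)(IS(KI))K(I(KI(SS)(IS(KI))K)))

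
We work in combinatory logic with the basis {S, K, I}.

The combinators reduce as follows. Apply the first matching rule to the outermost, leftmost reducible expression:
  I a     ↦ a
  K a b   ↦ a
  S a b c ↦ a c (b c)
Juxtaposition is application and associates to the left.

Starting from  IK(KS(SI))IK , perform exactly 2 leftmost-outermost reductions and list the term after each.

  start: IK(KS(SI))IK
  step 1: K(KS(SI))IK
  step 2: KS(SI)K

Answer: after 2 steps: KS(SI)K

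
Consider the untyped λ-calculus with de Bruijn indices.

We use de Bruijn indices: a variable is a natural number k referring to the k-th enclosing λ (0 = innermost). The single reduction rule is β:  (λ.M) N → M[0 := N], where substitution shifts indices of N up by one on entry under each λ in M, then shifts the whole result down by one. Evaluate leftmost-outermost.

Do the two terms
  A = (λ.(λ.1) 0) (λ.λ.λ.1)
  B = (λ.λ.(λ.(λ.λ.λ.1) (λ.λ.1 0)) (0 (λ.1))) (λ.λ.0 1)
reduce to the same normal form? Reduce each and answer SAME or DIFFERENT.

Answer: SAME — A ⇓ λ.λ.λ.1, B ⇓ λ.λ.λ.1

Working:
Term A:
  start: (λ.(λ.1) 0) (λ.λ.λ.1)
  step 1: (λ.λ.λ.λ.1) (λ.λ.λ.1)
  step 2: λ.λ.λ.1

Term B:
  start: (λ.λ.(λ.(λ.λ.λ.1) (λ.λ.1 0)) (0 (λ.1))) (λ.λ.0 1)
  step 1: λ.(λ.(λ.λ.λ.1) (λ.λ.1 0)) (0 (λ.1))
  step 2: λ.(λ.λ.λ.1) (λ.λ.1 0)
  step 3: λ.λ.λ.1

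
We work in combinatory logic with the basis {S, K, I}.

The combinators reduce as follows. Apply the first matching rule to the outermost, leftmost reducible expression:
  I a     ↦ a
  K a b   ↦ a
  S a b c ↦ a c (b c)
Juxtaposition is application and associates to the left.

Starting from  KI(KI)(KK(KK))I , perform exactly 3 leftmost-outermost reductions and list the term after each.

Answer: after 3 steps: KI

Reduction:
  start: KI(KI)(KK(KK))I
  step 1: I(KK(KK))I
  step 2: KK(KK)I
  step 3: KI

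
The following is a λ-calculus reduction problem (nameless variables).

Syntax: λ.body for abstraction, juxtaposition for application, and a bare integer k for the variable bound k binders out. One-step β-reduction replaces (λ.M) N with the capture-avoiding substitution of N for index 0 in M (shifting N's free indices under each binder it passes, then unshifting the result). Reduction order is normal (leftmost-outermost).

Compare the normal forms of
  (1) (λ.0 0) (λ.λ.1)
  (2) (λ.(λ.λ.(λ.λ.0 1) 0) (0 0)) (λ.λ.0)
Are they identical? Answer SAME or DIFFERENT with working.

Term A:
  start: (λ.0 0) (λ.λ.1)
  [1] (λ.λ.1) (λ.λ.1)
  [2] λ.λ.λ.1

Term B:
  start: (λ.(λ.λ.(λ.λ.0 1) 0) (0 0)) (λ.λ.0)
  [1] (λ.λ.(λ.λ.0 1) 0) ((λ.λ.0) (λ.λ.0))
  [2] λ.(λ.λ.0 1) 0
  [3] λ.λ.0 1

Answer: DIFFERENT — A ⇓ λ.λ.λ.1, B ⇓ λ.λ.0 1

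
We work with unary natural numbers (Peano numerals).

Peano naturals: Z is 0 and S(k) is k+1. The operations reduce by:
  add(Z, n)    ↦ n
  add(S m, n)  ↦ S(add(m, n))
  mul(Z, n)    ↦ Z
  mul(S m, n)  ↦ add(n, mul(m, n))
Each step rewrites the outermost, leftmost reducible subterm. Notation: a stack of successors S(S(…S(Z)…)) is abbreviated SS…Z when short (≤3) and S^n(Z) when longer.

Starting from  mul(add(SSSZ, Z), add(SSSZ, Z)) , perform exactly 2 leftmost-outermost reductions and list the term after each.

  start: mul(add(SSSZ, Z), add(SSSZ, Z))
  step 1: mul(S(add(SSZ, Z)), add(SSSZ, Z))
  step 2: add(add(SSSZ, Z), mul(add(SSZ, Z), add(SSSZ, Z)))

Answer: after 2 steps: add(add(SSSZ, Z), mul(add(SSZ, Z), add(SSSZ, Z)))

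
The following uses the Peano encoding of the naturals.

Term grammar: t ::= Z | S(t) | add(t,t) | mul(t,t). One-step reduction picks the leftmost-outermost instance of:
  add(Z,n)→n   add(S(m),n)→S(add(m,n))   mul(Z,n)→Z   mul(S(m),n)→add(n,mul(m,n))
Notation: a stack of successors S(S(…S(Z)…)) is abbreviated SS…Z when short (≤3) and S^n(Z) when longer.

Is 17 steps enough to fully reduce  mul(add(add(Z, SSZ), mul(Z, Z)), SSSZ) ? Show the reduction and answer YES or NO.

Answer: YES — reaches normal form S^6(Z) in 16 ≤ 17 steps

Reduction:
  start: mul(add(add(Z, SSZ), mul(Z, Z)), SSSZ)
  step 1: mul(add(SSZ, mul(Z, Z)), SSSZ)
  step 2: mul(S(add(SZ, mul(Z, Z))), SSSZ)
  step 3: add(SSSZ, mul(add(SZ, mul(Z, Z)), SSSZ))
  step 4: S(add(SSZ, mul(add(SZ, mul(Z, Z)), SSSZ)))
  step 5: S(S(add(SZ, mul(add(SZ, mul(Z, Z)), SSSZ))))
  step 6: S(S(S(add(Z, mul(add(SZ, mul(Z, Z)), SSSZ)))))
  step 7: S(S(S(mul(add(SZ, mul(Z, Z)), SSSZ))))
  step 8: S(S(S(mul(S(add(Z, mul(Z, Z))), SSSZ))))
  step 9: S(S(S(add(SSSZ, mul(add(Z, mul(Z, Z)), SSSZ)))))
  step 10: S(S(S(S(add(SSZ, mul(add(Z, mul(Z, Z)), SSSZ))))))
  step 11: S(S(S(S(S(add(SZ, mul(add(Z, mul(Z, Z)), SSSZ)))))))
  step 12: S(S(S(S(S(S(add(Z, mul(add(Z, mul(Z, Z)), SSSZ))))))))
  step 13: S(S(S(S(S(S(mul(add(Z, mul(Z, Z)), SSSZ)))))))
  step 14: S(S(S(S(S(S(mul(mul(Z, Z), SSSZ)))))))
  step 15: S(S(S(S(S(S(mul(Z, SSSZ)))))))
  step 16: S^6(Z)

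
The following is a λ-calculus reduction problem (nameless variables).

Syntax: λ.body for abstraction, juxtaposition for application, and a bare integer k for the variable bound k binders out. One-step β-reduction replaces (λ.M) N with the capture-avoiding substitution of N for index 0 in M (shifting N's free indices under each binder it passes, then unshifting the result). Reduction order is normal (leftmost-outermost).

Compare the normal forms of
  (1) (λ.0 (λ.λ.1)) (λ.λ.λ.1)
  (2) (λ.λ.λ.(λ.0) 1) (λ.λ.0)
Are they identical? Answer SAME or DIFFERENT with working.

Term A:
  start: (λ.0 (λ.λ.1)) (λ.λ.λ.1)
  step 1: (λ.λ.λ.1) (λ.λ.1)
  step 2: λ.λ.1

Term B:
  start: (λ.λ.λ.(λ.0) 1) (λ.λ.0)
  step 1: λ.λ.(λ.0) 1
  step 2: λ.λ.1

Answer: SAME — A ⇓ λ.λ.1, B ⇓ λ.λ.1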